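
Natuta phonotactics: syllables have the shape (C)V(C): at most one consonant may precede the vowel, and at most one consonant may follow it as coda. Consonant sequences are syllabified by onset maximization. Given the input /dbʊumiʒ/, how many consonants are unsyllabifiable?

The consonants /d/ cannot be parsed into a legal (C)V(C) syllable (at most one coda consonant is licensed; onsets are limited to one consonant).

1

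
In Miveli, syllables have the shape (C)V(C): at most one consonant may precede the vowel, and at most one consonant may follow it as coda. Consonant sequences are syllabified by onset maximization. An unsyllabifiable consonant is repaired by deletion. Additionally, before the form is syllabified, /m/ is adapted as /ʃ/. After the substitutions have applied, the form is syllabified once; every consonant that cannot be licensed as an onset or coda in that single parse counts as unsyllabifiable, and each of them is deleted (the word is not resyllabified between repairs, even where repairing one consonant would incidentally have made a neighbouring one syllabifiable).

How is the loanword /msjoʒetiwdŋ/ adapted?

joʒetiw

Substitution: /m/ → /ʃ/, giving /ʃsjoʒetiwdŋ/.
The consonants /ʃ/, /s/, /d/, /ŋ/ cannot be parsed into a legal (C)V(C) syllable (at most one coda consonant is licensed; onsets are limited to one consonant).
Deletion applies to /ʃ/, /s/, /d/, /ŋ/.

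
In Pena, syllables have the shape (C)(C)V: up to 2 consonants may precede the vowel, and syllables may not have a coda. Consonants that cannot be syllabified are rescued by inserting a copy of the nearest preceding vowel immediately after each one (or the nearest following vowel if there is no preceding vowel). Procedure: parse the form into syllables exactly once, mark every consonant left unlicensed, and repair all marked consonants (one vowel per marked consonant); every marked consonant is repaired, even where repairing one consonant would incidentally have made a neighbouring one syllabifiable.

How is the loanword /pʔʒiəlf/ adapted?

The consonants /p/, /l/, /f/ cannot be parsed into a legal (C)(C)V syllable (no codas are permitted; onsets may contain at most 2 consonants).
Epenthesis after each stranded consonant: /p/ → /pi/, /l/ → /lə/, /f/ → /fə/.

piʔʒiələfə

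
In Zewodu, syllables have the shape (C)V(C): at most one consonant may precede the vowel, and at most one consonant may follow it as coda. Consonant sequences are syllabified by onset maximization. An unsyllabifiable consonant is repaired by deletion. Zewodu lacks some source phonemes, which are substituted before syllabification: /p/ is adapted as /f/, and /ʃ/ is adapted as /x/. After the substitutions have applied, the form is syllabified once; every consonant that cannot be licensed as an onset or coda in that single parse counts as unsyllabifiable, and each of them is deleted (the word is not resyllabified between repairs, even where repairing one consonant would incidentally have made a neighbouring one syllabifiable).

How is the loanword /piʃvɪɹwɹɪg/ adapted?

fixvɪɹɹɪg

Substitution: /p/ → /f/, /ʃ/ → /x/, giving /fixvɪɹwɹɪg/.
The consonants /w/ cannot be parsed into a legal (C)V(C) syllable (at most one coda consonant is licensed; onsets are limited to one consonant).
Each unlicensed consonant is deleted: /w/.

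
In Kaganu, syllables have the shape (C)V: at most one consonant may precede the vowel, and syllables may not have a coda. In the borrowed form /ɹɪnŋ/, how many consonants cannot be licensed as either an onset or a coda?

2

Syllabifying with onset maximization leaves /n/, /ŋ/ stranded (no codas are permitted; onsets are limited to one consonant).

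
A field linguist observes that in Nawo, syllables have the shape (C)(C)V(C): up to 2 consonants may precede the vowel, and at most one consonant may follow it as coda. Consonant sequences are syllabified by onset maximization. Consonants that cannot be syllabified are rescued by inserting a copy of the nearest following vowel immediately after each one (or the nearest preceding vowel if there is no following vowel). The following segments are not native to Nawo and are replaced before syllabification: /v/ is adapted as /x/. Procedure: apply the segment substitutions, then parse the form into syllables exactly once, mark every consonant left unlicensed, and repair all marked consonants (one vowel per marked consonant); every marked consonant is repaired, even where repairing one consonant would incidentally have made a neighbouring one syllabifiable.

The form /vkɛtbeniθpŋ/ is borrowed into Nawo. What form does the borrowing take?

xkɛtbeniθpiŋi

Substitution: /v/ → /x/, giving /xkɛtbeniθpŋ/.
The consonants /p/, /ŋ/ cannot be parsed into a legal (C)(C)V(C) syllable (at most one coda consonant is licensed; onsets may contain at most 2 consonants).
Each unlicensed consonant becomes the onset of a new syllable: /p/ → /pi/, /ŋ/ → /ŋi/.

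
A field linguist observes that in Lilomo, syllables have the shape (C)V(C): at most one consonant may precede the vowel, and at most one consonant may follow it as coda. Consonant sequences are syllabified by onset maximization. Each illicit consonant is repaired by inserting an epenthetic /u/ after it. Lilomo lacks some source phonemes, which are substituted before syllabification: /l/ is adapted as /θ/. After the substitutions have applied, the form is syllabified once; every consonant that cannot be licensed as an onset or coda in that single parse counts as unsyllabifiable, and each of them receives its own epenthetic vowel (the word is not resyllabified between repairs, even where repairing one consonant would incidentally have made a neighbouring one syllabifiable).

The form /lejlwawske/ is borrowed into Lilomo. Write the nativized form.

Substitution: /l/ → /θ/, giving /θejθwawske/.
The consonants /θ/, /s/ cannot be parsed into a legal (C)V(C) syllable (at most one coda consonant is licensed; onsets are limited to one consonant).
Inserting the epenthetic vowel yields /θ/ → /θu/, /s/ → /su/.

θejθuwawsuke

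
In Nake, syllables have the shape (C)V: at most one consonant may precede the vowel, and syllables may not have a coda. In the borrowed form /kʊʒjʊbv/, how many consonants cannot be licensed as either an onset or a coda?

3

The consonants /ʒ/, /b/, /v/ cannot be parsed into a legal (C)V syllable (no codas are permitted; onsets are limited to one consonant).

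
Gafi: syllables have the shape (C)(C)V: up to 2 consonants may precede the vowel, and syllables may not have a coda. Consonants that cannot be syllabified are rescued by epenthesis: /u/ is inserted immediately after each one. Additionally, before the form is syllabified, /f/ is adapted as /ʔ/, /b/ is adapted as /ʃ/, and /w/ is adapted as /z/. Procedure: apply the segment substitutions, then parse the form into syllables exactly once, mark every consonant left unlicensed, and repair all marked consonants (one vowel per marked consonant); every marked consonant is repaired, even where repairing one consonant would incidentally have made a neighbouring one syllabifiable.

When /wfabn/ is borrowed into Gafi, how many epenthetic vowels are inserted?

2

After substitution the input is /zʔaʃn/.
The unsyllabifiable consonants are /ʃ/, /n/; each receives one epenthetic vowel.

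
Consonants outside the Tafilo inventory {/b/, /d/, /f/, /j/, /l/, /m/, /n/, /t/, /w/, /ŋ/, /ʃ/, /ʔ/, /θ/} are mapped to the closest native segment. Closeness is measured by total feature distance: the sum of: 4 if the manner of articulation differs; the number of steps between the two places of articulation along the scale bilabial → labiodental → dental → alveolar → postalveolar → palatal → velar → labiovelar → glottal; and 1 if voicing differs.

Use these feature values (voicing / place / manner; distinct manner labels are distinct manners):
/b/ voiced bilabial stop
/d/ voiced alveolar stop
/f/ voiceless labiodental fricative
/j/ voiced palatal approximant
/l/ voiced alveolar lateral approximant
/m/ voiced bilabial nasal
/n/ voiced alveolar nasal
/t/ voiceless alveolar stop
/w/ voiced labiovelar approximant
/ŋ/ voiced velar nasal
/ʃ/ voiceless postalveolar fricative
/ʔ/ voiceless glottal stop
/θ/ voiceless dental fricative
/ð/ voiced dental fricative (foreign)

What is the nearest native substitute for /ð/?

θ

/θ/ is closest: same manner (fricative), place distance 0 (dental→dental), voicing differs (+1); total 1. Next closest is /f/ at distance 2.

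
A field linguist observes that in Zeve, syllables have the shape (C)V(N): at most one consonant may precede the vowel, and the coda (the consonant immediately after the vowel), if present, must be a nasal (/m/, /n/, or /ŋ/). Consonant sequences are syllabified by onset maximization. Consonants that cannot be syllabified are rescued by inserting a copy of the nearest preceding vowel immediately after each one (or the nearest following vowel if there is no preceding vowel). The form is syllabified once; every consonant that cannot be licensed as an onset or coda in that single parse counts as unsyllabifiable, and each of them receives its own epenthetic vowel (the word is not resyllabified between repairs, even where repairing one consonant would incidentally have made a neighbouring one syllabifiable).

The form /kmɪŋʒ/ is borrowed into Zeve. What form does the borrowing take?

Under (C)V(N), the unsyllabifiable consonants are /k/, /ʒ/ (only a nasal (/m/, /n/, or /ŋ/) is licensed in coda position; onsets are limited to one consonant).
Each unlicensed consonant becomes the onset of a new syllable: /k/ → /kɪ/, /ʒ/ → /ʒɪ/.

kɪmɪŋʒɪ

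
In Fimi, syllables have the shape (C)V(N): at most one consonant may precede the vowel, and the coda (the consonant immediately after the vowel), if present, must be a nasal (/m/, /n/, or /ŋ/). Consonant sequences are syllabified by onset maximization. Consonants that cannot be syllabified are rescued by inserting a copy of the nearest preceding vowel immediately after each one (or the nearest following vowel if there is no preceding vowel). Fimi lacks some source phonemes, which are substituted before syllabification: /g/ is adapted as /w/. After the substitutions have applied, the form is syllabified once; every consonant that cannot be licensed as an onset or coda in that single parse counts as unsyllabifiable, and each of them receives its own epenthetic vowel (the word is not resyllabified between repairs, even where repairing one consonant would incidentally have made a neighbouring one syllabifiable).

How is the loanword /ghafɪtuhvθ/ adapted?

Substitution: /g/ → /w/, giving /whafɪtuhvθ/.
Syllabifying with onset maximization leaves /w/, /h/, /v/, /θ/ stranded (only a nasal (/m/, /n/, or /ŋ/) is licensed in coda position; onsets are limited to one consonant).
Each unlicensed consonant becomes the onset of a new syllable: /w/ → /wa/, /h/ → /hu/, /v/ → /vu/, /θ/ → /θu/.

wahafɪtuhuvuθu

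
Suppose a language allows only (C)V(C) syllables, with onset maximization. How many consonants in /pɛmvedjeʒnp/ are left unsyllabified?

The consonants /n/, /p/ cannot be parsed into a legal (C)V(C) syllable (at most one coda consonant is licensed; onsets are limited to one consonant).

2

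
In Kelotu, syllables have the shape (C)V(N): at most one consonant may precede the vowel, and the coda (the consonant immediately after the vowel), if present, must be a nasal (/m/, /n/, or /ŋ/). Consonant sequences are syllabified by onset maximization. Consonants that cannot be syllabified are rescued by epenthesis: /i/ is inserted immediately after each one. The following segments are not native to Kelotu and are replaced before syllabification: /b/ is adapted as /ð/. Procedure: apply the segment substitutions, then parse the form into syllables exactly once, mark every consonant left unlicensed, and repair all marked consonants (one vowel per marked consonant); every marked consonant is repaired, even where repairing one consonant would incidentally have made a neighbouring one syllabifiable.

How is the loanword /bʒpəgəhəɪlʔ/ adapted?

Substitution: /b/ → /ð/, giving /ðʒpəgəhəɪlʔ/.
The consonants /ð/, /ʒ/, /l/, /ʔ/ cannot be parsed into a legal (C)V(N) syllable (only a nasal (/m/, /n/, or /ŋ/) is licensed in coda position; onsets are limited to one consonant).
Each unlicensed consonant becomes the onset of a new syllable: /ð/ → /ði/, /ʒ/ → /ʒi/, /l/ → /li/, /ʔ/ → /ʔi/.

ðiʒipəgəhəɪliʔi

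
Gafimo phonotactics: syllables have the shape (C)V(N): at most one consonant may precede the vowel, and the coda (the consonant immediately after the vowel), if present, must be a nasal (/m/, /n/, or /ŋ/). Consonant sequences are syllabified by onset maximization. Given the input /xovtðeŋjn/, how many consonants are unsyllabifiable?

4

The consonants /v/, /t/, /j/, /n/ cannot be parsed into a legal (C)V(N) syllable (only a nasal (/m/, /n/, or /ŋ/) is licensed in coda position; onsets are limited to one consonant).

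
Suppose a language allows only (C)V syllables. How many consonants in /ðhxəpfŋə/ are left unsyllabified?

4

Syllabifying with onset maximization leaves /ð/, /h/, /p/, /f/ stranded (no codas are permitted; onsets are limited to one consonant).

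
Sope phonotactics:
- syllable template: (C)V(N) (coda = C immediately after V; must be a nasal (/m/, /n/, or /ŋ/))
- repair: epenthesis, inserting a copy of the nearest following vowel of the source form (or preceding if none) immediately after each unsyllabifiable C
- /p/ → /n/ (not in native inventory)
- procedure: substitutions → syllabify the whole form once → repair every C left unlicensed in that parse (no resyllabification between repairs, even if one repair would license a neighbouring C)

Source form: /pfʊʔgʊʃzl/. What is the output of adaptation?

Substitution: /p/ → /n/, giving /nfʊʔgʊʃzl/.
Under (C)V(N), the unsyllabifiable consonants are /n/, /ʔ/, /ʃ/, /z/, /l/ (only a nasal (/m/, /n/, or /ŋ/) is licensed in coda position; onsets are limited to one consonant).
Each unlicensed consonant becomes the onset of a new syllable: /n/ → /nʊ/, /ʔ/ → /ʔʊ/, /ʃ/ → /ʃʊ/, /z/ → /zʊ/, /l/ → /lʊ/.

nʊfʊʔʊgʊʃʊzʊlʊ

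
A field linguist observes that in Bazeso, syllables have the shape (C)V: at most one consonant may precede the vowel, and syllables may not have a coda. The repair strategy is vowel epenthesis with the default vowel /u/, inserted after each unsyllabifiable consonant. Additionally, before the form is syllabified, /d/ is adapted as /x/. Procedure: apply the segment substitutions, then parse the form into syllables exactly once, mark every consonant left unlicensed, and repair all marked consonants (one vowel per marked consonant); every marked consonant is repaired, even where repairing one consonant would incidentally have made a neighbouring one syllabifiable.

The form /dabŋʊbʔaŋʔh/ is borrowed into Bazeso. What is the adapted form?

Substitution: /d/ → /x/, giving /xabŋʊbʔaŋʔh/.
The consonants /b/, /b/, /ŋ/, /ʔ/, /h/ cannot be parsed into a legal (C)V syllable (no codas are permitted; onsets are limited to one consonant).
Inserting the epenthetic vowel yields /b/ → /bu/, /b/ → /bu/, /ŋ/ → /ŋu/, /ʔ/ → /ʔu/, /h/ → /hu/.

xabuŋʊbuʔaŋuʔuhu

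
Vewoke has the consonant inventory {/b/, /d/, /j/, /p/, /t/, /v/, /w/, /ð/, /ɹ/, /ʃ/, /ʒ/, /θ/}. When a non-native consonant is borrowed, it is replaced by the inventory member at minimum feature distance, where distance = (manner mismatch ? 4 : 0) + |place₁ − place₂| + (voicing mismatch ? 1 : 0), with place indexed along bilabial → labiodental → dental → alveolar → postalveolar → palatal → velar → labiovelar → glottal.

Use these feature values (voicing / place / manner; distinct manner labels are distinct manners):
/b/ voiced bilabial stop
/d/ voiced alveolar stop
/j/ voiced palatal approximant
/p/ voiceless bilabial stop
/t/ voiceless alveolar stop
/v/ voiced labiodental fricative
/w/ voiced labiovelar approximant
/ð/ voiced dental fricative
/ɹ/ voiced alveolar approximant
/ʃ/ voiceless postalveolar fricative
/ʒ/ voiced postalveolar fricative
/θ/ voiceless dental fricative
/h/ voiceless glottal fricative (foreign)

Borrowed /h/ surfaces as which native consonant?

/ʃ/ is closest: same manner (fricative), place distance 4 (glottal→postalveolar), same voicing; total 4. Next closest is /ʒ/ at distance 5.

ʃ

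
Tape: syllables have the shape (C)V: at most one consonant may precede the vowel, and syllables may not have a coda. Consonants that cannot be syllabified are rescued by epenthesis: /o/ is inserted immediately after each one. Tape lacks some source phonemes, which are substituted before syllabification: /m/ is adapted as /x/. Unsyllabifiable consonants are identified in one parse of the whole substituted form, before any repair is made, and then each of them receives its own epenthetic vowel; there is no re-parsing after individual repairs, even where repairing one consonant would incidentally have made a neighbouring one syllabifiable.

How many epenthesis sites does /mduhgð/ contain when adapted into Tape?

4

After substitution the input is /xduhgð/.
The unsyllabifiable consonants are /x/, /h/, /g/, /ð/; each receives one epenthetic vowel.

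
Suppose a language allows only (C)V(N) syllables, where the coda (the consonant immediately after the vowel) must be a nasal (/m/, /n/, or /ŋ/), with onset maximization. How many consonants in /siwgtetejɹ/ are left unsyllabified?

Under (C)V(N), the unsyllabifiable consonants are /w/, /g/, /j/, /ɹ/ (only a nasal (/m/, /n/, or /ŋ/) is licensed in coda position; onsets are limited to one consonant).

4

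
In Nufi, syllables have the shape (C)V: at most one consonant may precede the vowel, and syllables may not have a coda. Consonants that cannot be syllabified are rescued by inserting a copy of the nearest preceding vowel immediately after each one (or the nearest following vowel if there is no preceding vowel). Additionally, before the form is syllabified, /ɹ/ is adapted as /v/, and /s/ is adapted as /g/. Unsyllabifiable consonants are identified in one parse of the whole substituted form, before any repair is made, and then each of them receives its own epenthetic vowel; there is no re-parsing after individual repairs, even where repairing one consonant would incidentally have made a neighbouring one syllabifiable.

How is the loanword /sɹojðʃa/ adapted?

govojoðoʃa

Substitution: /s/ → /g/, /ɹ/ → /v/, giving /gvojðʃa/.
Syllabifying with onset maximization leaves /g/, /j/, /ð/ stranded (no codas are permitted; onsets are limited to one consonant).
Epenthesis after each stranded consonant: /g/ → /go/, /j/ → /jo/, /ð/ → /ðo/.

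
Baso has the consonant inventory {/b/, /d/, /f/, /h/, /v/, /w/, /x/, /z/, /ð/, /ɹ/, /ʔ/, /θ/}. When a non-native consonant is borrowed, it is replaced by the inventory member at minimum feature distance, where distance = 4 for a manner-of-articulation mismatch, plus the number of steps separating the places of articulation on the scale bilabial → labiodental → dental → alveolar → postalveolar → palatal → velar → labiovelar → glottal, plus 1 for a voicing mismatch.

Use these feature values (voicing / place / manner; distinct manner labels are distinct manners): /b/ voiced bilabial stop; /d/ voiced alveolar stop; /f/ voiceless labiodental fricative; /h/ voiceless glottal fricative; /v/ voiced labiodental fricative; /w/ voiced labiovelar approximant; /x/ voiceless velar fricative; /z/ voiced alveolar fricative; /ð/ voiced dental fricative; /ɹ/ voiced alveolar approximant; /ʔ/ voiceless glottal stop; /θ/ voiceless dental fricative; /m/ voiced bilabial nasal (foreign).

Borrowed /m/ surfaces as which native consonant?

/b/ is closest: manner differs (nasal→stop, +4), place distance 0 (bilabial→bilabial), same voicing; total 4. Next closest is /v/ at distance 5.

b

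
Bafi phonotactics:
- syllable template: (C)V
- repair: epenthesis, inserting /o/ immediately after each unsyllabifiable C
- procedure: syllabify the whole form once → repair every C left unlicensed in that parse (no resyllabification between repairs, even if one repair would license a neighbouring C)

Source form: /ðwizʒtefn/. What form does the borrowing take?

ðowizoʒotefono

Under (C)V, the unsyllabifiable consonants are /ð/, /z/, /ʒ/, /f/, /n/ (no codas are permitted; onsets are limited to one consonant).
Inserting the epenthetic vowel yields /ð/ → /ðo/, /z/ → /zo/, /ʒ/ → /ʒo/, /f/ → /fo/, /n/ → /no/.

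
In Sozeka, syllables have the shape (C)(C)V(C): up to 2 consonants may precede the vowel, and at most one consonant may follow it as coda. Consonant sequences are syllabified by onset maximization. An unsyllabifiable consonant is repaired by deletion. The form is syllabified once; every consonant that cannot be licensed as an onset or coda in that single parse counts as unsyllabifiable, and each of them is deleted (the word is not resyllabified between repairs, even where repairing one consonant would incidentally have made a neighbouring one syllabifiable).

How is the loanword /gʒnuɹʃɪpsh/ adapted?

Under (C)(C)V(C), the unsyllabifiable consonants are /g/, /s/, /h/ (at most one coda consonant is licensed; onsets may contain at most 2 consonants).
Deletion applies to /g/, /s/, /h/.

ʒnuɹʃɪp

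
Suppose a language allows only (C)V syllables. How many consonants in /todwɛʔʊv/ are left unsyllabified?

Syllabifying with onset maximization leaves /d/, /v/ stranded (no codas are permitted; onsets are limited to one consonant).

2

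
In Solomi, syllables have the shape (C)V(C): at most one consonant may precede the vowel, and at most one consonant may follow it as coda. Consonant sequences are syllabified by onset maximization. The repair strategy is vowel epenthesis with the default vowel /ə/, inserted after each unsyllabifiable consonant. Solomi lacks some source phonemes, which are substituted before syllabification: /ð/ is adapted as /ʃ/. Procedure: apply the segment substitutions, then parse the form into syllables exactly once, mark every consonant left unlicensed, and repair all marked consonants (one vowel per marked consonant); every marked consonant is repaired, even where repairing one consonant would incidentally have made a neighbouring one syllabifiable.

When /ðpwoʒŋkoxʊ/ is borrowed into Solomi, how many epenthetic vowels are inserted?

3

After substitution the input is /ʃpwoʒŋkoxʊ/.
The unsyllabifiable consonants are /ʃ/, /p/, /ŋ/; each receives one epenthetic vowel.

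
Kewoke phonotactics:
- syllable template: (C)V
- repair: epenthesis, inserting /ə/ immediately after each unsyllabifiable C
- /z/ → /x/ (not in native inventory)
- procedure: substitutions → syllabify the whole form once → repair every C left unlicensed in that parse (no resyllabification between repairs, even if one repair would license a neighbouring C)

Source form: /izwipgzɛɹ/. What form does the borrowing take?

Substitution: /z/ → /x/, giving /ixwipgxɛɹ/.
Syllabifying with onset maximization leaves /x/, /p/, /g/, /ɹ/ stranded (no codas are permitted; onsets are limited to one consonant).
Each unlicensed consonant becomes the onset of a new syllable: /x/ → /xə/, /p/ → /pə/, /g/ → /gə/, /ɹ/ → /ɹə/.

ixəwipəgəxɛɹə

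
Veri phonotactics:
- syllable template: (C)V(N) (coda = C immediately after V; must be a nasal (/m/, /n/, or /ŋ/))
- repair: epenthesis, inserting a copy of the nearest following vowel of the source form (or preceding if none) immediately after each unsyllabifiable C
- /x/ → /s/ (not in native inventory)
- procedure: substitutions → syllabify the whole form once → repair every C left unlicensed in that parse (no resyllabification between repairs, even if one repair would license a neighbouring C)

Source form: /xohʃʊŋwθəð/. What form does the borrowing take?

sohʊʃʊŋwəθəðə

Substitution: /x/ → /s/, giving /sohʃʊŋwθəð/.
Syllabifying with onset maximization leaves /h/, /w/, /ð/ stranded (only a nasal (/m/, /n/, or /ŋ/) is licensed in coda position; onsets are limited to one consonant).
Each unlicensed consonant becomes the onset of a new syllable: /h/ → /hʊ/, /w/ → /wə/, /ð/ → /ðə/.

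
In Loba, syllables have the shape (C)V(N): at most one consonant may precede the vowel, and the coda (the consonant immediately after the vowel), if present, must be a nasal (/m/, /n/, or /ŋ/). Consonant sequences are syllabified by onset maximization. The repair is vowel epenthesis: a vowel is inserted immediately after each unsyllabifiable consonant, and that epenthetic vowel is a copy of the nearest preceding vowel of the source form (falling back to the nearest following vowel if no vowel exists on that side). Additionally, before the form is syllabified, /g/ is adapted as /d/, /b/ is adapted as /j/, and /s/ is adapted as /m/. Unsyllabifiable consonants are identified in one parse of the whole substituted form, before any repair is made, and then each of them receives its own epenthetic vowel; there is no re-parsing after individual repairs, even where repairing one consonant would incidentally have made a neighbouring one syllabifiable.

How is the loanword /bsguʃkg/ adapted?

Substitution: /b/ → /j/, /s/ → /m/, /g/ → /d/, giving /jmduʃkd/.
Syllabifying with onset maximization leaves /j/, /m/, /ʃ/, /k/, /d/ stranded (only a nasal (/m/, /n/, or /ŋ/) is licensed in coda position; onsets are limited to one consonant).
Inserting the epenthetic vowel yields /j/ → /ju/, /m/ → /mu/, /ʃ/ → /ʃu/, /k/ → /ku/, /d/ → /du/.

jumuduʃukudu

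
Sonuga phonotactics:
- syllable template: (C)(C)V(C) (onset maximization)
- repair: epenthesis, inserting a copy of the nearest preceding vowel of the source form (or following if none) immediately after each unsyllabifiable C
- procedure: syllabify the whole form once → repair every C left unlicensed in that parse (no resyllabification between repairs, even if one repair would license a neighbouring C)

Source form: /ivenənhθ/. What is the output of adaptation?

ivenənhəθə

Under (C)(C)V(C), the unsyllabifiable consonants are /h/, /θ/ (at most one coda consonant is licensed; onsets may contain at most 2 consonants).
Each unlicensed consonant becomes the onset of a new syllable: /h/ → /hə/, /θ/ → /θə/.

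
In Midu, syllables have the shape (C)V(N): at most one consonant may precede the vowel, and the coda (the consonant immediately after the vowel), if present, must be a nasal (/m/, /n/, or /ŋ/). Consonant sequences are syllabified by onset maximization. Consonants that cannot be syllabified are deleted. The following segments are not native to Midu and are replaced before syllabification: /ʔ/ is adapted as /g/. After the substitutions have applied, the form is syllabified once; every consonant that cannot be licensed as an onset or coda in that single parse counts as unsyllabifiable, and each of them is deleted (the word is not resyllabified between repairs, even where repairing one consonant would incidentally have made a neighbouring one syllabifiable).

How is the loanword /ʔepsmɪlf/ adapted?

Substitution: /ʔ/ → /g/, giving /gepsmɪlf/.
Under (C)V(N), the unsyllabifiable consonants are /p/, /s/, /l/, /f/ (only a nasal (/m/, /n/, or /ŋ/) is licensed in coda position; onsets are limited to one consonant).
Deleting the stranded consonants removes /p/, /s/, /l/, /f/.

gemɪ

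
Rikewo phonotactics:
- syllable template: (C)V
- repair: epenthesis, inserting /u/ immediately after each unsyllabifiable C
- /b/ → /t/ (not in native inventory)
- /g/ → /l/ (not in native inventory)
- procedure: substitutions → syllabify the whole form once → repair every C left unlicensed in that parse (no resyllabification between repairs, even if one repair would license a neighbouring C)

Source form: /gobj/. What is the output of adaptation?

lotuju

Substitution: /g/ → /l/, /b/ → /t/, giving /lotj/.
Under (C)V, the unsyllabifiable consonants are /t/, /j/ (no codas are permitted; onsets are limited to one consonant).
Inserting the epenthetic vowel yields /t/ → /tu/, /j/ → /ju/.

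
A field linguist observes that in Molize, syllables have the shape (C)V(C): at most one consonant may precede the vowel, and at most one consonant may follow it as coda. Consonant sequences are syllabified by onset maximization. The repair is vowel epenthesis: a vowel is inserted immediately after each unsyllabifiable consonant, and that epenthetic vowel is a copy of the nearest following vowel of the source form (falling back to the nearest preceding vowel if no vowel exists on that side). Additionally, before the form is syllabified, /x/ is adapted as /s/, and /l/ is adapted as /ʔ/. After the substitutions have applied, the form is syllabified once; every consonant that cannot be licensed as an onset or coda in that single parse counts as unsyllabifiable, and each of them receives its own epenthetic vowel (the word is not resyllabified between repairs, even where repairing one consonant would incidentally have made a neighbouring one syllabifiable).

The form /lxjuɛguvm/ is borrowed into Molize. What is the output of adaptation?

Substitution: /l/ → /ʔ/, /x/ → /s/, giving /ʔsjuɛguvm/.
The consonants /ʔ/, /s/, /m/ cannot be parsed into a legal (C)V(C) syllable (at most one coda consonant is licensed; onsets are limited to one consonant).
Each unlicensed consonant becomes the onset of a new syllable: /ʔ/ → /ʔu/, /s/ → /su/, /m/ → /mu/.

ʔusujuɛguvmu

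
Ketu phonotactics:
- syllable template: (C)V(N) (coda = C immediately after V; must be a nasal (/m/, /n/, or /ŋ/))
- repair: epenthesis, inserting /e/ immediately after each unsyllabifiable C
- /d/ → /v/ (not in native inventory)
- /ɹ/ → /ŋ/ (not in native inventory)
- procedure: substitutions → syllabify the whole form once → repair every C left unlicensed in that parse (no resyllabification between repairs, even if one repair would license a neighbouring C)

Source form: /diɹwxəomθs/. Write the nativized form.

Substitution: /d/ → /v/, /ɹ/ → /ŋ/, giving /viŋwxəomθs/.
Under (C)V(N), the unsyllabifiable consonants are /w/, /θ/, /s/ (only a nasal (/m/, /n/, or /ŋ/) is licensed in coda position; onsets are limited to one consonant).
Each unlicensed consonant becomes the onset of a new syllable: /w/ → /we/, /θ/ → /θe/, /s/ → /se/.

viŋwexəomθese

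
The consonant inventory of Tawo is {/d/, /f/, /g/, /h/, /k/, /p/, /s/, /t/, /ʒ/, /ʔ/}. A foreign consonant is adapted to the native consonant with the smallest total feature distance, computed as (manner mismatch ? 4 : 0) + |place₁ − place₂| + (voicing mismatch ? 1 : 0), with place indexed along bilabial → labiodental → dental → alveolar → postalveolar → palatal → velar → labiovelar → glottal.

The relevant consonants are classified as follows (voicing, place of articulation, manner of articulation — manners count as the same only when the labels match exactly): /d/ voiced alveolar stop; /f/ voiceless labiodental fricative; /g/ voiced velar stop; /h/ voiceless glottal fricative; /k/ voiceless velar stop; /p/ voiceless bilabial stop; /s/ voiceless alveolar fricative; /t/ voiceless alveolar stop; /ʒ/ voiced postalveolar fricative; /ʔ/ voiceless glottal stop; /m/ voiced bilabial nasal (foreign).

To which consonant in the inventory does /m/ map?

/p/ is closest: manner differs (nasal→stop, +4), place distance 0 (bilabial→bilabial), voicing differs (+1); total 5. Next closest is /f/ at distance 6.

p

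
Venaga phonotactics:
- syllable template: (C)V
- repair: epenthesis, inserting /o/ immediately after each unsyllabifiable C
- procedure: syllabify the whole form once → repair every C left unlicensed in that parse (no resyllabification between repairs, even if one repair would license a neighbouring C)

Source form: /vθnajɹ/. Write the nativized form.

voθonajoɹo

Under (C)V, the unsyllabifiable consonants are /v/, /θ/, /j/, /ɹ/ (no codas are permitted; onsets are limited to one consonant).
Inserting the epenthetic vowel yields /v/ → /vo/, /θ/ → /θo/, /j/ → /jo/, /ɹ/ → /ɹo/.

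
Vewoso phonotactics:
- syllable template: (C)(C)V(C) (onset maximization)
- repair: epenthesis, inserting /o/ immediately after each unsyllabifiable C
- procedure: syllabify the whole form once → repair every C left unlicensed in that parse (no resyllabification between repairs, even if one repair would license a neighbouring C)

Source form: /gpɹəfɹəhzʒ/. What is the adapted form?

gopɹəfɹəhzoʒo

The consonants /g/, /z/, /ʒ/ cannot be parsed into a legal (C)(C)V(C) syllable (at most one coda consonant is licensed; onsets may contain at most 2 consonants).
Inserting the epenthetic vowel yields /g/ → /go/, /z/ → /zo/, /ʒ/ → /ʒo/.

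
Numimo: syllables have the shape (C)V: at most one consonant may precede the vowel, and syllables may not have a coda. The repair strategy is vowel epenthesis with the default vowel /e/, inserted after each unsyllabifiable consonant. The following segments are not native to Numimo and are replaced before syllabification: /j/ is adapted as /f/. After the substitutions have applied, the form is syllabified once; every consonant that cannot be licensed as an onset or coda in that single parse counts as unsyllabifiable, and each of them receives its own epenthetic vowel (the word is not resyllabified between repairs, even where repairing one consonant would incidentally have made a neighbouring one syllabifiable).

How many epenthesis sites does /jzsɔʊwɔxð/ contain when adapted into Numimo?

4

After substitution the input is /fzsɔʊwɔxð/.
The unsyllabifiable consonants are /f/, /z/, /x/, /ð/; each receives one epenthetic vowel.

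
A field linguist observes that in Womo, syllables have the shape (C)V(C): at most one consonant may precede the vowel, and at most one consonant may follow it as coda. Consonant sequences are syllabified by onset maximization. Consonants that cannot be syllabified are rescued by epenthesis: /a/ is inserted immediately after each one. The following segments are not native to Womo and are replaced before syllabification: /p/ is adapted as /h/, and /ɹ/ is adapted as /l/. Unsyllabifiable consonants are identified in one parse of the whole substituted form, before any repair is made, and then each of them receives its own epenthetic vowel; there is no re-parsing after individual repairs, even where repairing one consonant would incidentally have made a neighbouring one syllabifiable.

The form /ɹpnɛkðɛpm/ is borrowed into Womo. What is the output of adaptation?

Substitution: /ɹ/ → /l/, /p/ → /h/, giving /lhnɛkðɛhm/.
Under (C)V(C), the unsyllabifiable consonants are /l/, /h/, /m/ (at most one coda consonant is licensed; onsets are limited to one consonant).
Inserting the epenthetic vowel yields /l/ → /la/, /h/ → /ha/, /m/ → /ma/.

lahanɛkðɛhma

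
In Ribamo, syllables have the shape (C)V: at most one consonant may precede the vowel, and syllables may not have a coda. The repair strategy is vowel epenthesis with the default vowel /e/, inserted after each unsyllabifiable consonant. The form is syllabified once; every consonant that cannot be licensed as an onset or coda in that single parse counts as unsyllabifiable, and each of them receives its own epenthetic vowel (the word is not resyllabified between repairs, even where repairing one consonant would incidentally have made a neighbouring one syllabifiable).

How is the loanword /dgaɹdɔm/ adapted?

Syllabifying with onset maximization leaves /d/, /ɹ/, /m/ stranded (no codas are permitted; onsets are limited to one consonant).
Inserting the epenthetic vowel yields /d/ → /de/, /ɹ/ → /ɹe/, /m/ → /me/.

degaɹedɔme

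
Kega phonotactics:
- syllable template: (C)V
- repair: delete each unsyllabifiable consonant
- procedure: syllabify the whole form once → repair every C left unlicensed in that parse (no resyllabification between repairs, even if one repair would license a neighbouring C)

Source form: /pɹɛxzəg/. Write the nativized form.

The consonants /p/, /x/, /g/ cannot be parsed into a legal (C)V syllable (no codas are permitted; onsets are limited to one consonant).
Deleting the stranded consonants removes /p/, /x/, /g/.

ɹɛzə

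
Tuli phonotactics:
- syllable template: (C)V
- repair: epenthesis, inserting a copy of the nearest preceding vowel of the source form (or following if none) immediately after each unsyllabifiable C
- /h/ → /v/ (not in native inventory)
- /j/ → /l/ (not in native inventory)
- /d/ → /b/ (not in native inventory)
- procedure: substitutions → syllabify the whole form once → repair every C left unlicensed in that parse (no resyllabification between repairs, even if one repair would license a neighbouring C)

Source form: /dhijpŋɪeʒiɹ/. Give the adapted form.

Substitution: /d/ → /b/, /h/ → /v/, /j/ → /l/, giving /bvilpŋɪeʒiɹ/.
The consonants /b/, /l/, /p/, /ɹ/ cannot be parsed into a legal (C)V syllable (no codas are permitted; onsets are limited to one consonant).
Each unlicensed consonant becomes the onset of a new syllable: /b/ → /bi/, /l/ → /li/, /p/ → /pi/, /ɹ/ → /ɹi/.

bivilipiŋɪeʒiɹi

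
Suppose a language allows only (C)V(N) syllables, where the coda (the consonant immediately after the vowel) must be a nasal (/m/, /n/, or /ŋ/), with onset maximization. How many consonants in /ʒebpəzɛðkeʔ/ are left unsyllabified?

Syllabifying with onset maximization leaves /b/, /ð/, /ʔ/ stranded (only a nasal (/m/, /n/, or /ŋ/) is licensed in coda position; onsets are limited to one consonant).

3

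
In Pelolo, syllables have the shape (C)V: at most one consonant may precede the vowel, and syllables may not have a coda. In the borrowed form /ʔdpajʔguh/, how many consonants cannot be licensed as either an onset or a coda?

The consonants /ʔ/, /d/, /j/, /ʔ/, /h/ cannot be parsed into a legal (C)V syllable (no codas are permitted; onsets are limited to one consonant).

5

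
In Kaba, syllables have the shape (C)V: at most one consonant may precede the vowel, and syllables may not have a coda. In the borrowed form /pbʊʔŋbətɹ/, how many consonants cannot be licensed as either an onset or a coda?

5

Under (C)V, the unsyllabifiable consonants are /p/, /ʔ/, /ŋ/, /t/, /ɹ/ (no codas are permitted; onsets are limited to one consonant).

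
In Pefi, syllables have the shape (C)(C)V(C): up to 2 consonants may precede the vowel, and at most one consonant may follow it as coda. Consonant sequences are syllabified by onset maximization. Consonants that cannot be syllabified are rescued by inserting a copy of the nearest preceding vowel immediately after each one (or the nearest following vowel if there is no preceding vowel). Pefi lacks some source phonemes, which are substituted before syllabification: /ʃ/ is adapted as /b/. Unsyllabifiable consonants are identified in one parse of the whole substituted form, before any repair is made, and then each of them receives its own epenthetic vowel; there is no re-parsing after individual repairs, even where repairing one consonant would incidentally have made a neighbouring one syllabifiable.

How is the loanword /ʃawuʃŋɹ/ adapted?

bawubŋuɹu

Substitution: /ʃ/ → /b/, giving /bawubŋɹ/.
Syllabifying with onset maximization leaves /ŋ/, /ɹ/ stranded (at most one coda consonant is licensed; onsets may contain at most 2 consonants).
Each unlicensed consonant becomes the onset of a new syllable: /ŋ/ → /ŋu/, /ɹ/ → /ɹu/.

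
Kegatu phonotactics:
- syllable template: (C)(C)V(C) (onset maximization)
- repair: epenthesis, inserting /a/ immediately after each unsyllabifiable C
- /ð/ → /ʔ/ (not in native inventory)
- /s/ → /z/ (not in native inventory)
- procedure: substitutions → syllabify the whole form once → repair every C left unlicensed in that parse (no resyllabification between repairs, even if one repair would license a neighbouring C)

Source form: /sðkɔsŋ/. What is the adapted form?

Substitution: /s/ → /z/, /ð/ → /ʔ/, giving /zʔkɔzŋ/.
Under (C)(C)V(C), the unsyllabifiable consonants are /z/, /ŋ/ (at most one coda consonant is licensed; onsets may contain at most 2 consonants).
Inserting the epenthetic vowel yields /z/ → /za/, /ŋ/ → /ŋa/.

zaʔkɔzŋa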